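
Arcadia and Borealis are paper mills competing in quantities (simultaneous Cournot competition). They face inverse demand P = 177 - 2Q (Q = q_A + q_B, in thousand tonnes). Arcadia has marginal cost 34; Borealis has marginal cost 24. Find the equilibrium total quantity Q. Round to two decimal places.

49.33

Arcadia's profit: π_A = (177 - 2Q)q_A - (34q_A). Setting ∂π_A/∂q_A = 0: 143 - 4q_A - 2(q_B) = 0.
Borealis's first-order condition: 153 - 4q_B - 2(q_A) = 0.
Best responses: q_A = (143 - 2q_B)/4, q_B = (153 - 2q_A)/4.
Substituting one into the other gives q_A = 133/6 and q_B = 163/6.
Total output Q = 133/6 + 163/6 = 148/3.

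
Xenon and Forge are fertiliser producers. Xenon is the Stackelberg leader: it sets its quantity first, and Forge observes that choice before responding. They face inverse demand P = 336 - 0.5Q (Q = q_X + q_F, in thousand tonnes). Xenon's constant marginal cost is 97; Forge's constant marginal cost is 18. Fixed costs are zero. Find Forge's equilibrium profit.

Solve by backward induction. Given q_X, the follower Forge maximises π_F = (336 - (1/2)q_X - (1/2)q_F)q_F - 18q_F.
Setting the follower's marginal profit to zero, 318 - (1/2)q_X - q_F = 0, i.e. q_F = (318 - (1/2)q_X).
Xenon substitutes q_F(q_X) into its own profit: π_X = q_X(336 - (1/2)q_X - (318 - (1/2)q_X)/2) - 97q_X = (177 - (1/4)q_X)q_X - 97q_X.
Maximising: ∂π_X/∂q_X = 80 - (1/2)q_X = 0, giving q_X = 160.
Then q_F = (318 - (1/2)·160) = 238.
Price P = 336 - (1/2)·398 = 137.
Forge's profit: (137 - 18)·238 = 28322.

28322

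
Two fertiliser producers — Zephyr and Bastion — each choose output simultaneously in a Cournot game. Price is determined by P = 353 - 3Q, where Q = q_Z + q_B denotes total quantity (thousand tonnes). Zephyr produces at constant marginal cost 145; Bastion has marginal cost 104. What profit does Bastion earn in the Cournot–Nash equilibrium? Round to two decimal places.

3114.81

Zephyr's profit: π_Z = (353 - 3Q)q_Z - (145q_Z). Setting ∂π_Z/∂q_Z = 0: 208 - 6q_Z - 3(q_B) = 0.
Bastion's first-order condition: 249 - 6q_B - 3(q_Z) = 0.
So q_Z = (208 - 3q_B)/6 and q_B = (249 - 3q_Z)/6.
Substituting one into the other gives q_Z = 167/9 and q_B = 290/9.
Price P = 353 - 3·(457/9) = 602/3.
Bastion's profit: (602/3 - 104)·(290/9) = 3114.8148.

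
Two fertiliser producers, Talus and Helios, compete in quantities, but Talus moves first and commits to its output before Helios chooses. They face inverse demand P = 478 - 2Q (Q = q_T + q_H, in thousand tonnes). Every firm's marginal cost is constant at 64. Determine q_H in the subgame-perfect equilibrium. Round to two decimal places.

51.75

The follower Helios best-responds to any q_T: π_H = (478 - 2Q)q_H - 64q_H.
Setting the follower's marginal profit to zero, 414 - 2q_T - 4q_H = 0, i.e. q_H = (414 - 2q_T)/4.
The leader anticipates this reaction. Substituting into P = 478 - 2Q gives P = 271 - q_T, so π_T = (271 - q_T)q_T - 64q_T.
The leader's first-order condition 207 - 2q_T = 0 yields q_T = 207/2.
Then q_H = (414 - 2·(207/2))/4 = 207/4.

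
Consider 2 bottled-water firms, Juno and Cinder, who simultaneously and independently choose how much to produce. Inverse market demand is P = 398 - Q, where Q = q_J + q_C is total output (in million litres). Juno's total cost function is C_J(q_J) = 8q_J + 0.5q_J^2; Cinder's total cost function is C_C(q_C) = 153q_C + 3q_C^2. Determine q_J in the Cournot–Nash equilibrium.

Juno's profit: π_J = (398 - Q)q_J - (8q_J + (1/2)q_J²). Setting ∂π_J/∂q_J = 0: 390 - 3q_J - (q_C) = 0.
Cinder's first-order condition: 245 - 8q_C - (q_J) = 0.
Best responses: q_J = (390 - q_C)/3, q_C = (245 - q_J)/8.
Solving the pair: q_J = 125, q_C = 15.

125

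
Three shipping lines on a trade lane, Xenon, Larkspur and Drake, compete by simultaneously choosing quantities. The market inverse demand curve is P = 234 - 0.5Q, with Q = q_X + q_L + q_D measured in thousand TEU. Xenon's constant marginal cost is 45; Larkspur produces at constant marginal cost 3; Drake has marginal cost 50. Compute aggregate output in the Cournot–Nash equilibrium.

Xenon's profit: π_X = (234 - 0.5Q)q_X - (45q_X). Setting ∂π_X/∂q_X = 0: 189 - q_X - (1/2)(q_L + q_D) = 0.
Larkspur's profit: π_L = (234 - 0.5Q)q_L - (3q_L). Setting ∂π_L/∂q_L = 0: 231 - q_L - (1/2)(q_X + q_D) = 0.
Drake's profit: π_D = (234 - 0.5Q)q_D - (50q_D). Setting ∂π_D/∂q_D = 0: 184 - q_D - (1/2)(q_X + q_L) = 0.
Adding the 3 first-order conditions: 604 − 2Q = 0, so Q = 302.
Back-substituting: q_X = (189 − 151)/(1/2) = 76, q_L = (231 − 151)/(1/2) = 160, q_D = (184 − 151)/(1/2) = 66.
Total output Q = 76 + 160 + 66 = 302.

302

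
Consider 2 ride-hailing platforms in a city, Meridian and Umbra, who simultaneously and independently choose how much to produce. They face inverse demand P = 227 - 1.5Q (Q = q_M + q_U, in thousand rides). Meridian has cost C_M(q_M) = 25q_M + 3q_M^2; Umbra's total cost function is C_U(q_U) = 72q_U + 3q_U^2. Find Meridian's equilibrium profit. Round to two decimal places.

Meridian's profit: π_M = (227 - 1.5Q)q_M - (25q_M + 3q_M²). Setting ∂π_M/∂q_M = 0: 202 - 9q_M - (3/2)(q_U) = 0.
Umbra's profit: π_U = (227 - 1.5Q)q_U - (72q_U + 3q_U²). Setting ∂π_U/∂q_U = 0: 155 - 9q_U - (3/2)(q_M) = 0.
Rearranging gives the reaction functions q_M = (202 - (3/2)q_U)/9 and q_U = (155 - (3/2)q_M)/9.
Substituting one into the other gives q_M = 302/15 and q_U = 208/15.
Price P = 227 - (3/2)·34 = 176.
Meridian's profit: 176·(302/15) - 25·(302/15) - 3(302/15)² = 1824.0800.

1824.08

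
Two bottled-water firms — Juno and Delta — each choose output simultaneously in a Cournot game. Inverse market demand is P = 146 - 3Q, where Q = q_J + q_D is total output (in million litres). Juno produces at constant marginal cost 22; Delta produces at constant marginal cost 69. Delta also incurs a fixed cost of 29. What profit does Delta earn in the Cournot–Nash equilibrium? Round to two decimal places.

4.33

Juno's profit: π_J = (146 - 3Q)q_J - (22q_J). Setting ∂π_J/∂q_J = 0: 124 - 6q_J - 3(q_D) = 0.
Delta's profit: π_D = (146 - 3Q)q_D - (69q_D). Setting ∂π_D/∂q_D = 0: 77 - 6q_D - 3(q_J) = 0.
So q_J = (124 - 3q_D)/6 and q_D = (77 - 3q_J)/6.
Substituting one into the other gives q_J = 19 and q_D = 10/3.
Price P = 146 - 3·(67/3) = 79.
Delta's profit: (79 - 69)·(10/3) - 29 = 13/3.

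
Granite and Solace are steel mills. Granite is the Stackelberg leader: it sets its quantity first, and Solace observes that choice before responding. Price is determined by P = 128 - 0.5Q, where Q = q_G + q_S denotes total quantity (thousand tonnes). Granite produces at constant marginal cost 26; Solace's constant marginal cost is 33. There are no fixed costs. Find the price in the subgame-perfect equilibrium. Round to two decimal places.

The follower Solace best-responds to any q_G: π_S = (128 - 0.5Q)q_S - 33q_S.
Setting the follower's marginal profit to zero, 95 - (1/2)q_G - q_S = 0, i.e. q_S = (95 - (1/2)q_G).
Granite substitutes q_S(q_G) into its own profit: π_G = q_G(128 - (1/2)q_G - (95 - (1/2)q_G)/2) - 26q_G = (161/2 - (1/4)q_G)q_G - 26q_G.
The leader's first-order condition 109/2 - (1/2)q_G = 0 yields q_G = 109.
Then q_S = (95 - (1/2)·109) = 81/2.
Total output Q = 299/2, so price P = 128 - (1/2)·(299/2) = 213/4.

53.25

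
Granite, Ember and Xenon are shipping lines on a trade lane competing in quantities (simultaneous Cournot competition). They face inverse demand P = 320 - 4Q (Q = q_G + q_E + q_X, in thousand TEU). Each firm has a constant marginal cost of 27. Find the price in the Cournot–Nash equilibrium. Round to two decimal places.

A representative firm's profit is π_i = q_i(320 - 4Q) - 27q_i.
First-order condition (treating rivals' output as given): 293 - 8q_i - 4·Σ_{j≠i} q_j = 0.
By symmetry each firm produces the same amount; substituting Σ_{j≠i} q_j = 2q_i yields q_i = 293/16.
Total output Q = 879/16, so price P = 320 - 4·(879/16) = 401/4.

100.25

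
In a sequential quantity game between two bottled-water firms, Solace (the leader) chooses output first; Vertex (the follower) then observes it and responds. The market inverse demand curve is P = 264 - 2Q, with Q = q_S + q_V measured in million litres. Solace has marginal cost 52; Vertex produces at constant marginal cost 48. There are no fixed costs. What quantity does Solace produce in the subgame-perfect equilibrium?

52

The follower Vertex best-responds to any q_S: π_V = (264 - 2Q)q_V - 48q_V.
∂π_V/∂q_V = 216 - 2q_S - 4q_V = 0 gives the reaction function q_V = (216 - 2q_S)/4.
The leader anticipates this reaction. Substituting into P = 264 - 2Q gives P = 156 - q_S, so π_S = (156 - q_S)q_S - 52q_S.
Maximising: ∂π_S/∂q_S = 104 - 2q_S = 0, giving q_S = 52.
Then q_V = (216 - 2·52)/4 = 28.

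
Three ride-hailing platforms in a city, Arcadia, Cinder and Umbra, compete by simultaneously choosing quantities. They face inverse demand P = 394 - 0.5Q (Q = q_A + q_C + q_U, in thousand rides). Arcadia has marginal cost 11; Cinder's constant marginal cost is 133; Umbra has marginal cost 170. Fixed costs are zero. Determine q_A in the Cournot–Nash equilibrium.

Arcadia's profit: π_A = (394 - 0.5Q)q_A - (11q_A). Setting ∂π_A/∂q_A = 0: 383 - q_A - (1/2)(q_C + q_U) = 0.
Cinder's first-order condition: 261 - q_C - (1/2)(q_A + q_U) = 0.
Umbra's first-order condition: 224 - q_U - (1/2)(q_A + q_C) = 0.
Summing all 3 equations gives 868 − 2Q = 0, hence Q = 434.
Back-substituting: q_A = (383 − 217)/(1/2) = 332, q_C = (261 − 217)/(1/2) = 88, q_U = (224 − 217)/(1/2) = 14.

332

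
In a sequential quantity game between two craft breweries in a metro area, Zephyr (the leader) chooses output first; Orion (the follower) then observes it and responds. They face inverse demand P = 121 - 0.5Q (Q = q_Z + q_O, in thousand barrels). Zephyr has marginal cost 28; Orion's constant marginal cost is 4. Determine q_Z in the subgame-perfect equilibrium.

69

The follower Orion best-responds to any q_Z: π_O = (121 - 0.5Q)q_O - 4q_O.
Setting the follower's marginal profit to zero, 117 - (1/2)q_Z - q_O = 0, i.e. q_O = (117 - (1/2)q_Z).
The leader anticipates this reaction. Substituting into P = 121 - 0.5Q gives P = 125/2 - (1/4)q_Z, so π_Z = (125/2 - (1/4)q_Z)q_Z - 28q_Z.
Maximising: ∂π_Z/∂q_Z = 69/2 - (1/2)q_Z = 0, giving q_Z = 69.
Then q_O = (117 - (1/2)·69) = 165/2.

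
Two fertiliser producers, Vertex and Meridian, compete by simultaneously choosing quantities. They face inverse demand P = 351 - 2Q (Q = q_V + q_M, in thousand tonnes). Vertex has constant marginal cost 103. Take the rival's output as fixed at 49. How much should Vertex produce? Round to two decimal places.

With the rival's output fixed at 49, Vertex's profit is π_V = (351 - 2·49 - 2q_V)q_V - (103q_V) = (253 - 2q_V)q_V - (103q_V).
∂π_V/∂q_V = 150 - 4q_V = 0, so q_V = 75/2.

37.50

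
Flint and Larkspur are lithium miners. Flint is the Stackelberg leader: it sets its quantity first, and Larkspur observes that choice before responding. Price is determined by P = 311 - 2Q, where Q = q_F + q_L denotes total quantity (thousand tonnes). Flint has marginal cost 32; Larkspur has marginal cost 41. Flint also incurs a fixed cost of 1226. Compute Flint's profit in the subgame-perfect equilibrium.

3958

Solve by backward induction. Given q_F, the follower Larkspur maximises π_L = (311 - 2q_F - 2q_L)q_L - 41q_L.
Setting the follower's marginal profit to zero, 270 - 2q_F - 4q_L = 0, i.e. q_L = (270 - 2q_F)/4.
The leader anticipates this reaction. Substituting into P = 311 - 2Q gives P = 176 - q_F, so π_F = (176 - q_F)q_F - 32q_F.
The leader's first-order condition 144 - 2q_F = 0 yields q_F = 72.
Then q_L = (270 - 2·72)/4 = 63/2.
Price P = 311 - 2·(207/2) = 104.
Flint's profit: (104 - 32)·72 - 1226 = 3958.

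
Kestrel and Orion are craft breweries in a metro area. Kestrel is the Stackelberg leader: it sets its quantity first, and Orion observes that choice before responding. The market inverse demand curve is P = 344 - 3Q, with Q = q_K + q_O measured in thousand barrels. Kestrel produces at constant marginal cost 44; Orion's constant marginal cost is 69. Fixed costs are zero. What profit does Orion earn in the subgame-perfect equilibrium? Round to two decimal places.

1054.69

The follower Orion best-responds to any q_K: π_O = (344 - 3Q)q_O - 69q_O.
Follower FOC: 275 - 3q_K - 6q_O = 0, so q_O(q_K) = (275 - 3q_K)/6.
The leader anticipates this reaction. Substituting into P = 344 - 3Q gives P = 413/2 - (3/2)q_K, so π_K = (413/2 - (3/2)q_K)q_K - 44q_K.
The leader's first-order condition 325/2 - 3q_K = 0 yields q_K = 325/6.
Then q_O = (275 - 3·(325/6))/6 = 75/4.
Price P = 344 - 3·(875/12) = 501/4.
Orion's profit: (501/4 - 69)·(75/4) = 1054.6875.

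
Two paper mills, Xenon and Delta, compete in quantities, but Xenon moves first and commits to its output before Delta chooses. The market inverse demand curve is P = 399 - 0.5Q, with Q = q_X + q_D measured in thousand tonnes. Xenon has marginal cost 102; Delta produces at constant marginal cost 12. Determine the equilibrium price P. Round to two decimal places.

Solve by backward induction. Given q_X, the follower Delta maximises π_D = (399 - (1/2)q_X - (1/2)q_D)q_D - 12q_D.
Setting the follower's marginal profit to zero, 387 - (1/2)q_X - q_D = 0, i.e. q_D = (387 - (1/2)q_X).
Xenon substitutes q_D(q_X) into its own profit: π_X = q_X(399 - (1/2)q_X - (387 - (1/2)q_X)/2) - 102q_X = (411/2 - (1/4)q_X)q_X - 102q_X.
Maximising: ∂π_X/∂q_X = 207/2 - (1/2)q_X = 0, giving q_X = 207.
Then q_D = (387 - (1/2)·207) = 567/2.
Total output Q = 981/2, so price P = 399 - (1/2)·(981/2) = 615/4.

153.75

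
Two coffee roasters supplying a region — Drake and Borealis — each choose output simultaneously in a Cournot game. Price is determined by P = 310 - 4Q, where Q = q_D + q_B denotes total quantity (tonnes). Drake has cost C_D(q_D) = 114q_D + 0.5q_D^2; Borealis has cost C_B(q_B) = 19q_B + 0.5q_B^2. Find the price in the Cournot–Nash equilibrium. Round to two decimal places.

160.15

Drake's profit: π_D = (310 - 4Q)q_D - (114q_D + (1/2)q_D²). Setting ∂π_D/∂q_D = 0: 196 - 9q_D - 4(q_B) = 0.
Borealis's first-order condition: 291 - 9q_B - 4(q_D) = 0.
Best responses: q_D = (196 - 4q_B)/9, q_B = (291 - 4q_D)/9.
Substituting one into the other gives q_D = 120/13 and q_B = 367/13.
Total output Q = 487/13, so price P = 310 - 4·(487/13) = 160.1538.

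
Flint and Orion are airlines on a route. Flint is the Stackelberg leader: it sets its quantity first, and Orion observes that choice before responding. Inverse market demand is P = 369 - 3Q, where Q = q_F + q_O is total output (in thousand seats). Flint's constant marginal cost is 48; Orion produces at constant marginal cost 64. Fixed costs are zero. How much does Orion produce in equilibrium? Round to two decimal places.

Solve by backward induction. Given q_F, the follower Orion maximises π_O = (369 - 3q_F - 3q_O)q_O - 64q_O.
Follower FOC: 305 - 3q_F - 6q_O = 0, so q_O(q_F) = (305 - 3q_F)/6.
Flint substitutes q_O(q_F) into its own profit: π_F = q_F(369 - 3q_F - (305 - 3q_F)/2) - 48q_F = (433/2 - (3/2)q_F)q_F - 48q_F.
Maximising: ∂π_F/∂q_F = 337/2 - 3q_F = 0, giving q_F = 337/6.
Then q_O = (305 - 3·(337/6))/6 = 91/4.

22.75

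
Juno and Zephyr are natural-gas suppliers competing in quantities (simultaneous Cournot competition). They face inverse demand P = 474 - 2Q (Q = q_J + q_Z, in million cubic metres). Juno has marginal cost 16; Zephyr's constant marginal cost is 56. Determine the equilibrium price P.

Juno's profit: π_J = (474 - 2Q)q_J - (16q_J). Setting ∂π_J/∂q_J = 0: 458 - 4q_J - 2(q_Z) = 0.
Zephyr's profit: π_Z = (474 - 2Q)q_Z - (56q_Z). Setting ∂π_Z/∂q_Z = 0: 418 - 4q_Z - 2(q_J) = 0.
So q_J = (458 - 2q_Z)/4 and q_Z = (418 - 2q_J)/4.
Solving the pair: q_J = 83, q_Z = 63.
Total output Q = 146, so price P = 474 - 2·146 = 182.

182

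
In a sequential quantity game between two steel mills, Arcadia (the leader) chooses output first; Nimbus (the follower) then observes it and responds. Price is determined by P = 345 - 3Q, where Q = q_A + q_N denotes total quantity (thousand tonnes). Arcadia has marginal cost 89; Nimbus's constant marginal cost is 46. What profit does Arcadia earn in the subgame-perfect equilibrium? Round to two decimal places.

The follower Nimbus best-responds to any q_A: π_N = (345 - 3Q)q_N - 46q_N.
Setting the follower's marginal profit to zero, 299 - 3q_A - 6q_N = 0, i.e. q_N = (299 - 3q_A)/6.
Arcadia substitutes q_N(q_A) into its own profit: π_A = q_A(345 - 3q_A - (299 - 3q_A)/2) - 89q_A = (391/2 - (3/2)q_A)q_A - 89q_A.
Leader FOC: 213/2 - 3q_A = 0, so q_A = 71/2.
Then q_N = (299 - 3·(71/2))/6 = 385/12.
Price P = 345 - 3·(811/12) = 569/4.
Arcadia's profit: (569/4 - 89)·(71/2) = 1890.3750.

1890.38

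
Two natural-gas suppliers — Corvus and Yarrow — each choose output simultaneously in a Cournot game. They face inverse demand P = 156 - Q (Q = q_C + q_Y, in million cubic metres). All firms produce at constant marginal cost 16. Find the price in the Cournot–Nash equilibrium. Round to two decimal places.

62.67

A representative firm's profit is π_i = q_i(156 - Q) - 16q_i.
Setting ∂π_i/∂q_i = 0 with rivals' quantities fixed: 140 - 2q_i - q_j = 0.
With identical firms every q_j equals q_i, so q_j = q_i and 140 = 3q_i, giving q_i = 140/3.
Total output Q = 280/3, so price P = 156 - 280/3 = 188/3.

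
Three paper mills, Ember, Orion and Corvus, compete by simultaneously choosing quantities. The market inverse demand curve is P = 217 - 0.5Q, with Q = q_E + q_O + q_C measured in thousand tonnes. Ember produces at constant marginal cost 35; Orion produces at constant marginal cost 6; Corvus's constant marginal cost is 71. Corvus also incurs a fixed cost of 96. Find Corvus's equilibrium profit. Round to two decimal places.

Ember's profit: π_E = (217 - 0.5Q)q_E - (35q_E). Setting ∂π_E/∂q_E = 0: 182 - q_E - (1/2)(q_O + q_C) = 0.
Orion's profit: π_O = (217 - 0.5Q)q_O - (6q_O). Setting ∂π_O/∂q_O = 0: 211 - q_O - (1/2)(q_E + q_C) = 0.
Corvus's first-order condition: 146 - q_C - (1/2)(q_E + q_O) = 0.
Adding the 3 conditions: 539 − Q − Q = 0, i.e. Q = 539/2.
Back-substituting: q_E = (182 − 539/4)/(1/2) = 189/2, q_O = (211 − 539/4)/(1/2) = 305/2, q_C = (146 − 539/4)/(1/2) = 45/2.
Price P = 217 - (1/2)·(539/2) = 329/4.
Corvus's profit: (329/4 - 71)·(45/2) - 96 = 1257/8.

157.13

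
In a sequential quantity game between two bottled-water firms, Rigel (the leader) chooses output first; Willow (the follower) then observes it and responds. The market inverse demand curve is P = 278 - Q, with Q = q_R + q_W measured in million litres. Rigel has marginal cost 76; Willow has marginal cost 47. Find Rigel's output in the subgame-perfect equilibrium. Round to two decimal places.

The follower Willow best-responds to any q_R: π_W = (278 - Q)q_W - 47q_W.
Setting the follower's marginal profit to zero, 231 - q_R - 2q_W = 0, i.e. q_W = (231 - q_R)/2.
The leader anticipates this reaction. Substituting into P = 278 - Q gives P = 325/2 - (1/2)q_R, so π_R = (325/2 - (1/2)q_R)q_R - 76q_R.
Maximising: ∂π_R/∂q_R = 173/2 - q_R = 0, giving q_R = 173/2.
Then q_W = (231 - 173/2)/2 = 289/4.

86.50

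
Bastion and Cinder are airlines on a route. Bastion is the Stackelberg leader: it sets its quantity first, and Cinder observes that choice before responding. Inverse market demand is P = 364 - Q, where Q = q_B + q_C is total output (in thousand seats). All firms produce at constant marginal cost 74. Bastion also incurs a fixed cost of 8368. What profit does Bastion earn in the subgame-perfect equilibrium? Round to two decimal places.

The follower Cinder best-responds to any q_B: π_C = (364 - Q)q_C - 74q_C.
Follower FOC: 290 - q_B - 2q_C = 0, so q_C(q_B) = (290 - q_B)/2.
Bastion substitutes q_C(q_B) into its own profit: π_B = q_B(364 - q_B - (290 - q_B)/2) - 74q_B = (219 - (1/2)q_B)q_B - 74q_B.
The leader's first-order condition 145 - q_B = 0 yields q_B = 145.
Then q_C = (290 - 145)/2 = 145/2.
Price P = 364 - 435/2 = 293/2.
Bastion's profit: (293/2 - 74)·145 - 8368 = 2144.5000.

2144.50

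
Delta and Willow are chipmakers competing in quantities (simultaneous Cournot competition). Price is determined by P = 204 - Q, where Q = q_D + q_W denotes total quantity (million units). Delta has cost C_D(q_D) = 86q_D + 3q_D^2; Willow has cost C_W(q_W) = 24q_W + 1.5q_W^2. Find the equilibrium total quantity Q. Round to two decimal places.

Delta's profit: π_D = (204 - Q)q_D - (86q_D + 3q_D²). Setting ∂π_D/∂q_D = 0: 118 - 8q_D - (q_W) = 0.
Willow's profit: π_W = (204 - Q)q_W - (24q_W + (3/2)q_W²). Setting ∂π_W/∂q_W = 0: 180 - 5q_W - (q_D) = 0.
So q_D = (118 - q_W)/8 and q_W = (180 - q_D)/5.
Solving the pair: q_D = 410/39, q_W = 1322/39.
Total output Q = 410/39 + 1322/39 = 1732/39.

44.41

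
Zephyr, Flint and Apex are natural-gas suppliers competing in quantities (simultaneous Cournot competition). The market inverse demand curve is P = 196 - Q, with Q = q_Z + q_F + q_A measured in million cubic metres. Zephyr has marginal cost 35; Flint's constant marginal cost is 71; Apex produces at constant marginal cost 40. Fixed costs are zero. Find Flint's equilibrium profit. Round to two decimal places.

210.25

Zephyr's profit: π_Z = (196 - Q)q_Z - (35q_Z). Setting ∂π_Z/∂q_Z = 0: 161 - 2q_Z - (q_F + q_A) = 0.
Flint's first-order condition: 125 - 2q_F - (q_Z + q_A) = 0.
Apex's first-order condition: 156 - 2q_A - (q_Z + q_F) = 0.
Adding the 3 first-order conditions: 442 − 4Q = 0, so Q = 221/2.
Back-substituting: q_Z = (161 − 221/2) = 101/2, q_F = (125 − 221/2) = 29/2, q_A = (156 − 221/2) = 91/2.
Price P = 196 - 221/2 = 171/2.
Flint's profit: (171/2 - 71)·(29/2) = 841/4.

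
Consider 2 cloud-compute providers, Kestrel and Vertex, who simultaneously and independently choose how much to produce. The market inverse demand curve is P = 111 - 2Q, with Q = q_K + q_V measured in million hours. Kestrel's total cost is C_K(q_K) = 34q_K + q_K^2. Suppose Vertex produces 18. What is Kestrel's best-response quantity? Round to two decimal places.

6.83

With the rival's output fixed at 18, Kestrel's profit is π_K = (111 - 2·18 - 2q_K)q_K - (34q_K + q_K²) = (75 - 2q_K)q_K - (34q_K + q_K²).
∂π_K/∂q_K = 41 - 6q_K = 0, so q_K = 41/6.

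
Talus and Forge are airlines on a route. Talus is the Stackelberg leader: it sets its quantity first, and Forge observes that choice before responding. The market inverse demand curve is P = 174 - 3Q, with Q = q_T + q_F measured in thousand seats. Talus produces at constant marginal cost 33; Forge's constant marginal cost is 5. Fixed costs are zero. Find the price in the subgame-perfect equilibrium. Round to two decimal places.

61.25

The follower Forge best-responds to any q_T: π_F = (174 - 3Q)q_F - 5q_F.
∂π_F/∂q_F = 169 - 3q_T - 6q_F = 0 gives the reaction function q_F = (169 - 3q_T)/6.
The leader anticipates this reaction. Substituting into P = 174 - 3Q gives P = 179/2 - (3/2)q_T, so π_T = (179/2 - (3/2)q_T)q_T - 33q_T.
Maximising: ∂π_T/∂q_T = 113/2 - 3q_T = 0, giving q_T = 113/6.
Then q_F = (169 - 3·(113/6))/6 = 75/4.
Total output Q = 451/12, so price P = 174 - 3·(451/12) = 245/4.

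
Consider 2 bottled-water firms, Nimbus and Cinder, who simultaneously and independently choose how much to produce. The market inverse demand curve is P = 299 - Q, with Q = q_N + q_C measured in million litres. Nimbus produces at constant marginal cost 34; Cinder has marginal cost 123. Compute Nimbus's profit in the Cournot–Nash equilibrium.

13924

Nimbus's profit: π_N = (299 - Q)q_N - (34q_N). Setting ∂π_N/∂q_N = 0: 265 - 2q_N - (q_C) = 0.
Cinder's first-order condition: 176 - 2q_C - (q_N) = 0.
Rearranging gives the reaction functions q_N = (265 - q_C)/2 and q_C = (176 - q_N)/2.
Substituting one into the other gives q_N = 118 and q_C = 29.
Price P = 299 - 147 = 152.
Nimbus's profit: (152 - 34)·118 = 13924.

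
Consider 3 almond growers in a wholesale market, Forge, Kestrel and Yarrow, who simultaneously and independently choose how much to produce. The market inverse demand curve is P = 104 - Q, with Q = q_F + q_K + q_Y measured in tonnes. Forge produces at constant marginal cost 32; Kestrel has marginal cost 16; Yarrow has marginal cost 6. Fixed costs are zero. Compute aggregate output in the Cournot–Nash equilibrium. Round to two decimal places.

64.50

Forge's profit: π_F = (104 - Q)q_F - (32q_F). Setting ∂π_F/∂q_F = 0: 72 - 2q_F - (q_K + q_Y) = 0.
Kestrel's profit: π_K = (104 - Q)q_K - (16q_K). Setting ∂π_K/∂q_K = 0: 88 - 2q_K - (q_F + q_Y) = 0.
Yarrow's profit: π_Y = (104 - Q)q_Y - (6q_Y). Setting ∂π_Y/∂q_Y = 0: 98 - 2q_Y - (q_F + q_K) = 0.
Adding the 3 first-order conditions: 258 − 4Q = 0, so Q = 129/2.
Back-substituting: q_F = (72 − 129/2) = 15/2, q_K = (88 − 129/2) = 47/2, q_Y = (98 − 129/2) = 67/2.
Total output Q = 15/2 + 47/2 + 67/2 = 129/2.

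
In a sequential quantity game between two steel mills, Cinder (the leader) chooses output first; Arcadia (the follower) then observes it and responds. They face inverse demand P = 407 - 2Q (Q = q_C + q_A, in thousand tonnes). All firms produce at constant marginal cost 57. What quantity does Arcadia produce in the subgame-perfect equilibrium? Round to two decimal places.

43.75

Solve by backward induction. Given q_C, the follower Arcadia maximises π_A = (407 - 2q_C - 2q_A)q_A - 57q_A.
Follower FOC: 350 - 2q_C - 4q_A = 0, so q_A(q_C) = (350 - 2q_C)/4.
Cinder substitutes q_A(q_C) into its own profit: π_C = q_C(407 - 2q_C - (350 - 2q_C)/2) - 57q_C = (232 - q_C)q_C - 57q_C.
Leader FOC: 175 - 2q_C = 0, so q_C = 175/2.
Then q_A = (350 - 2·(175/2))/4 = 175/4.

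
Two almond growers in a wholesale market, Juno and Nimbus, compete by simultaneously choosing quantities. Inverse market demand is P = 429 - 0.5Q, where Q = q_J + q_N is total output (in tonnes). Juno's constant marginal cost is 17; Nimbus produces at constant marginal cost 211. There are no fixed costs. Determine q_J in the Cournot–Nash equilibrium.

Juno's profit: π_J = (429 - 0.5Q)q_J - (17q_J). Setting ∂π_J/∂q_J = 0: 412 - q_J - (1/2)(q_N) = 0.
Nimbus's profit: π_N = (429 - 0.5Q)q_N - (211q_N). Setting ∂π_N/∂q_N = 0: 218 - q_N - (1/2)(q_J) = 0.
Rearranging gives the reaction functions q_J = (412 - (1/2)q_N) and q_N = (218 - (1/2)q_J).
Substituting one into the other gives q_J = 404 and q_N = 16.

404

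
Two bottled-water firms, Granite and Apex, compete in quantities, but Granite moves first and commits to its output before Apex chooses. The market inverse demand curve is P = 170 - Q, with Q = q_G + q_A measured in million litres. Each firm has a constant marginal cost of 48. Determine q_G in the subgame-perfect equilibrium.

Solve by backward induction. Given q_G, the follower Apex maximises π_A = (170 - q_G - q_A)q_A - 48q_A.
Setting the follower's marginal profit to zero, 122 - q_G - 2q_A = 0, i.e. q_A = (122 - q_G)/2.
The leader anticipates this reaction. Substituting into P = 170 - Q gives P = 109 - (1/2)q_G, so π_G = (109 - (1/2)q_G)q_G - 48q_G.
Maximising: ∂π_G/∂q_G = 61 - q_G = 0, giving q_G = 61.
Then q_A = (122 - 61)/2 = 61/2.

61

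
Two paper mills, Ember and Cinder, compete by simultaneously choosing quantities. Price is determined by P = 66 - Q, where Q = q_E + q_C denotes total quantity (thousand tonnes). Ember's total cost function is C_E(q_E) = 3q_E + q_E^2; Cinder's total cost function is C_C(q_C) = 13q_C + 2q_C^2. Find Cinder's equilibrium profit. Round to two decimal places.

Ember's profit: π_E = (66 - Q)q_E - (3q_E + q_E²). Setting ∂π_E/∂q_E = 0: 63 - 4q_E - (q_C) = 0.
Cinder's profit: π_C = (66 - Q)q_C - (13q_C + 2q_C²). Setting ∂π_C/∂q_C = 0: 53 - 6q_C - (q_E) = 0.
So q_E = (63 - q_C)/4 and q_C = (53 - q_E)/6.
Substituting one into the other gives q_E = 325/23 and q_C = 149/23.
Price P = 66 - 474/23 = 1044/23.
Cinder's profit: (1044/23)·(149/23) - 13·(149/23) - 2(149/23)² = 125.9036.

125.90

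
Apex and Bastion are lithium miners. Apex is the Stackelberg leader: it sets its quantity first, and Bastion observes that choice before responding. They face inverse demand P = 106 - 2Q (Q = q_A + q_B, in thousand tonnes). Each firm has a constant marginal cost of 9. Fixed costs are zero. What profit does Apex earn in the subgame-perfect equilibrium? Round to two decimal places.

588.06

Solve by backward induction. Given q_A, the follower Bastion maximises π_B = (106 - 2q_A - 2q_B)q_B - 9q_B.
Setting the follower's marginal profit to zero, 97 - 2q_A - 4q_B = 0, i.e. q_B = (97 - 2q_A)/4.
Apex substitutes q_B(q_A) into its own profit: π_A = q_A(106 - 2q_A - (97 - 2q_A)/2) - 9q_A = (115/2 - q_A)q_A - 9q_A.
Leader FOC: 97/2 - 2q_A = 0, so q_A = 97/4.
Then q_B = (97 - 2·(97/4))/4 = 97/8.
Price P = 106 - 2·(291/8) = 133/4.
Apex's profit: (133/4 - 9)·(97/4) = 588.0625.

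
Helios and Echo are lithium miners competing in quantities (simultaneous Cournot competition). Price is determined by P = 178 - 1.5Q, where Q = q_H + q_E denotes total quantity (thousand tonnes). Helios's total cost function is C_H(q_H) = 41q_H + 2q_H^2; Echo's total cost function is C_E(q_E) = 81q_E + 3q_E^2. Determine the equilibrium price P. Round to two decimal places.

Helios's profit: π_H = (178 - 1.5Q)q_H - (41q_H + 2q_H²). Setting ∂π_H/∂q_H = 0: 137 - 7q_H - (3/2)(q_E) = 0.
Echo's profit: π_E = (178 - 1.5Q)q_E - (81q_E + 3q_E²). Setting ∂π_E/∂q_E = 0: 97 - 9q_E - (3/2)(q_H) = 0.
Best responses: q_H = (137 - (3/2)q_E)/7, q_E = (97 - (3/2)q_H)/9.
Substituting one into the other gives q_H = 1450/81 and q_E = 7.7942.
Total output Q = 25.6955, so price P = 178 - (3/2)·25.6955 = 139.4568.

139.46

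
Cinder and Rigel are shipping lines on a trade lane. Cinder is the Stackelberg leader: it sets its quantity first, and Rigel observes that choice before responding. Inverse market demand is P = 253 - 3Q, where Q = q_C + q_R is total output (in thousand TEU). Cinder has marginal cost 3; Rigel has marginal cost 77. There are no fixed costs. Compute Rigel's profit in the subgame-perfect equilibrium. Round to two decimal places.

16.33

The follower Rigel best-responds to any q_C: π_R = (253 - 3Q)q_R - 77q_R.
Setting the follower's marginal profit to zero, 176 - 3q_C - 6q_R = 0, i.e. q_R = (176 - 3q_C)/6.
The leader anticipates this reaction. Substituting into P = 253 - 3Q gives P = 165 - (3/2)q_C, so π_C = (165 - (3/2)q_C)q_C - 3q_C.
Maximising: ∂π_C/∂q_C = 162 - 3q_C = 0, giving q_C = 54.
Then q_R = (176 - 3·54)/6 = 7/3.
Price P = 253 - 3·(169/3) = 84.
Rigel's profit: (84 - 77)·(7/3) = 49/3.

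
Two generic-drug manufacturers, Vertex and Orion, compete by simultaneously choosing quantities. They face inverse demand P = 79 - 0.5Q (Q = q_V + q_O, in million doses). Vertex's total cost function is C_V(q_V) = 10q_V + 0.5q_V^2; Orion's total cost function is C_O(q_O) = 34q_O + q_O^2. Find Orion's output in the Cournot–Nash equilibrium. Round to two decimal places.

Vertex's profit: π_V = (79 - 0.5Q)q_V - (10q_V + (1/2)q_V²). Setting ∂π_V/∂q_V = 0: 69 - 2q_V - (1/2)(q_O) = 0.
Orion's first-order condition: 45 - 3q_O - (1/2)(q_V) = 0.
So q_V = (69 - (1/2)q_O)/2 and q_O = (45 - (1/2)q_V)/3.
Substituting one into the other gives q_V = 738/23 and q_O = 222/23.

9.65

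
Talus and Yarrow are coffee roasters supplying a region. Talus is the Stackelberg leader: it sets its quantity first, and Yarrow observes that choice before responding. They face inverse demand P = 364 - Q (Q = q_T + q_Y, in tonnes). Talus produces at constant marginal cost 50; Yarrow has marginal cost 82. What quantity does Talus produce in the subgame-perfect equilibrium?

173

The follower Yarrow best-responds to any q_T: π_Y = (364 - Q)q_Y - 82q_Y.
∂π_Y/∂q_Y = 282 - q_T - 2q_Y = 0 gives the reaction function q_Y = (282 - q_T)/2.
Talus substitutes q_Y(q_T) into its own profit: π_T = q_T(364 - q_T - (282 - q_T)/2) - 50q_T = (223 - (1/2)q_T)q_T - 50q_T.
Leader FOC: 173 - q_T = 0, so q_T = 173.
Then q_Y = (282 - 173)/2 = 109/2.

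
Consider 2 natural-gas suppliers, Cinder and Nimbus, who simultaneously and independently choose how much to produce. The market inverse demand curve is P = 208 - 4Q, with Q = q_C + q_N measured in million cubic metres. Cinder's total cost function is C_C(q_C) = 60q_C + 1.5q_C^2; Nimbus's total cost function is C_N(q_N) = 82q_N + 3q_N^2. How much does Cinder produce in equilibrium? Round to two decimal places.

11.36

Cinder's profit: π_C = (208 - 4Q)q_C - (60q_C + (3/2)q_C²). Setting ∂π_C/∂q_C = 0: 148 - 11q_C - 4(q_N) = 0.
Nimbus's first-order condition: 126 - 14q_N - 4(q_C) = 0.
So q_C = (148 - 4q_N)/11 and q_N = (126 - 4q_C)/14.
Substituting one into the other gives q_C = 784/69 and q_N = 397/69.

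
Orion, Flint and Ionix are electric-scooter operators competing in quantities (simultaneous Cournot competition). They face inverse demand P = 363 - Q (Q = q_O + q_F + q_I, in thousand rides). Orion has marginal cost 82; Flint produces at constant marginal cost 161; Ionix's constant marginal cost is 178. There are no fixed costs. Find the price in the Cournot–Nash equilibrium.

196

Orion's profit: π_O = (363 - Q)q_O - (82q_O). Setting ∂π_O/∂q_O = 0: 281 - 2q_O - (q_F + q_I) = 0.
Flint's profit: π_F = (363 - Q)q_F - (161q_F). Setting ∂π_F/∂q_F = 0: 202 - 2q_F - (q_O + q_I) = 0.
Ionix's profit: π_I = (363 - Q)q_I - (178q_I). Setting ∂π_I/∂q_I = 0: 185 - 2q_I - (q_O + q_F) = 0.
Adding the 3 first-order conditions: 668 − 4Q = 0, so Q = 167.
Back-substituting: q_O = (281 − 167) = 114, q_F = (202 − 167) = 35, q_I = (185 − 167) = 18.
Total output Q = 167, so price P = 363 - 167 = 196.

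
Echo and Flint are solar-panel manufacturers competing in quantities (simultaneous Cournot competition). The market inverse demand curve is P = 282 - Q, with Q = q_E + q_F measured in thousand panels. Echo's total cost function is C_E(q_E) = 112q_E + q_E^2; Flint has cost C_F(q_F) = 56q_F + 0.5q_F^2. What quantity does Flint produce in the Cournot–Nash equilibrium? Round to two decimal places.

66.73

Echo's profit: π_E = (282 - Q)q_E - (112q_E + q_E²). Setting ∂π_E/∂q_E = 0: 170 - 4q_E - (q_F) = 0.
Flint's profit: π_F = (282 - Q)q_F - (56q_F + (1/2)q_F²). Setting ∂π_F/∂q_F = 0: 226 - 3q_F - (q_E) = 0.
So q_E = (170 - q_F)/4 and q_F = (226 - q_E)/3.
Solving the pair: q_E = 284/11, q_F = 734/11.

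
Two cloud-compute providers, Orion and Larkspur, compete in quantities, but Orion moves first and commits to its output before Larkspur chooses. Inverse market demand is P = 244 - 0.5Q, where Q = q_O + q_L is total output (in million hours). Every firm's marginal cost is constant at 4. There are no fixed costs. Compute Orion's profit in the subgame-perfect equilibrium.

The follower Larkspur best-responds to any q_O: π_L = (244 - 0.5Q)q_L - 4q_L.
Setting the follower's marginal profit to zero, 240 - (1/2)q_O - q_L = 0, i.e. q_L = (240 - (1/2)q_O).
The leader anticipates this reaction. Substituting into P = 244 - 0.5Q gives P = 124 - (1/4)q_O, so π_O = (124 - (1/4)q_O)q_O - 4q_O.
Leader FOC: 120 - (1/2)q_O = 0, so q_O = 240.
Then q_L = (240 - (1/2)·240) = 120.
Price P = 244 - (1/2)·360 = 64.
Orion's profit: (64 - 4)·240 = 14400.

14400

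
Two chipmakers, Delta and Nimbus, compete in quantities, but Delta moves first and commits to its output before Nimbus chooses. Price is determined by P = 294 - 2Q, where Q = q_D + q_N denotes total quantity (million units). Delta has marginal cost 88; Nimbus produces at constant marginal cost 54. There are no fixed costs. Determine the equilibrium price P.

The follower Nimbus best-responds to any q_D: π_N = (294 - 2Q)q_N - 54q_N.
∂π_N/∂q_N = 240 - 2q_D - 4q_N = 0 gives the reaction function q_N = (240 - 2q_D)/4.
The leader anticipates this reaction. Substituting into P = 294 - 2Q gives P = 174 - q_D, so π_D = (174 - q_D)q_D - 88q_D.
Maximising: ∂π_D/∂q_D = 86 - 2q_D = 0, giving q_D = 43.
Then q_N = (240 - 2·43)/4 = 77/2.
Total output Q = 163/2, so price P = 294 - 2·(163/2) = 131.

131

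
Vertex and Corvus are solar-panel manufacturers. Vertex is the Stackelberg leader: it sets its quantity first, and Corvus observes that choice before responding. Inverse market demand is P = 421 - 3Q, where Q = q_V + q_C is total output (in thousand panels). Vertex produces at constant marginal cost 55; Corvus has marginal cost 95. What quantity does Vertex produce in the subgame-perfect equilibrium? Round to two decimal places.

67.67

Solve by backward induction. Given q_V, the follower Corvus maximises π_C = (421 - 3q_V - 3q_C)q_C - 95q_C.
Follower FOC: 326 - 3q_V - 6q_C = 0, so q_C(q_V) = (326 - 3q_V)/6.
Vertex substitutes q_C(q_V) into its own profit: π_V = q_V(421 - 3q_V - (326 - 3q_V)/2) - 55q_V = (258 - (3/2)q_V)q_V - 55q_V.
Leader FOC: 203 - 3q_V = 0, so q_V = 203/3.
Then q_C = (326 - 3·(203/3))/6 = 41/2.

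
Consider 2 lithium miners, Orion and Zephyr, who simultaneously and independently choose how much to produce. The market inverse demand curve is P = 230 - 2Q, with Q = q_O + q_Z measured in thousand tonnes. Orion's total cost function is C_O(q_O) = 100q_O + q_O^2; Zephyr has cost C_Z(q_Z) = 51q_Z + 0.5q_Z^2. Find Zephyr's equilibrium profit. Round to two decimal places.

2450.43

Orion's profit: π_O = (230 - 2Q)q_O - (100q_O + q_O²). Setting ∂π_O/∂q_O = 0: 130 - 6q_O - 2(q_Z) = 0.
Zephyr's first-order condition: 179 - 5q_Z - 2(q_O) = 0.
Best responses: q_O = (130 - 2q_Z)/6, q_Z = (179 - 2q_O)/5.
Solving the pair: q_O = 146/13, q_Z = 407/13.
Price P = 230 - 2·(553/13) = 1884/13.
Zephyr's profit: (1884/13)·(407/13) - 51·(407/13) - (1/2)(407/13)² = 2450.4290.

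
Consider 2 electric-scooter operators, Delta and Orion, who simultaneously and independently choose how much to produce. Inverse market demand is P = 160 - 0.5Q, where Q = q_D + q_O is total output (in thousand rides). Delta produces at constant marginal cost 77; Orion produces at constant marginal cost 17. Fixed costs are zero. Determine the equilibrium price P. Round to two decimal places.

Delta's profit: π_D = (160 - 0.5Q)q_D - (77q_D). Setting ∂π_D/∂q_D = 0: 83 - q_D - (1/2)(q_O) = 0.
Orion's first-order condition: 143 - q_O - (1/2)(q_D) = 0.
Rearranging gives the reaction functions q_D = (83 - (1/2)q_O) and q_O = (143 - (1/2)q_D).
Substituting one into the other gives q_D = 46/3 and q_O = 406/3.
Total output Q = 452/3, so price P = 160 - (1/2)·(452/3) = 254/3.

84.67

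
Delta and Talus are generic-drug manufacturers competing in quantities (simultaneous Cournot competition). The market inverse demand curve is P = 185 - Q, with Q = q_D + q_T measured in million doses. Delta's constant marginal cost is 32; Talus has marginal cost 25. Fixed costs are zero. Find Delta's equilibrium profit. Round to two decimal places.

2368.44

Delta's profit: π_D = (185 - Q)q_D - (32q_D). Setting ∂π_D/∂q_D = 0: 153 - 2q_D - (q_T) = 0.
Talus's profit: π_T = (185 - Q)q_T - (25q_T). Setting ∂π_T/∂q_T = 0: 160 - 2q_T - (q_D) = 0.
Rearranging gives the reaction functions q_D = (153 - q_T)/2 and q_T = (160 - q_D)/2.
Substituting one into the other gives q_D = 146/3 and q_T = 167/3.
Price P = 185 - 313/3 = 242/3.
Delta's profit: (242/3 - 32)·(146/3) = 2368.4444.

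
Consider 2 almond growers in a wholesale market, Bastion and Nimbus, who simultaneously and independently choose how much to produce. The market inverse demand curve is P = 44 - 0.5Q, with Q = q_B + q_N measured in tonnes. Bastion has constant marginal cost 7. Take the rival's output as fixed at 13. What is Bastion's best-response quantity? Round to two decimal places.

30.50

With the rival's output fixed at 13, Bastion's profit is π_B = (44 - (1/2)·13 - (1/2)q_B)q_B - (7q_B) = (75/2 - (1/2)q_B)q_B - (7q_B).
∂π_B/∂q_B = 61/2 - q_B = 0, so q_B = 61/2.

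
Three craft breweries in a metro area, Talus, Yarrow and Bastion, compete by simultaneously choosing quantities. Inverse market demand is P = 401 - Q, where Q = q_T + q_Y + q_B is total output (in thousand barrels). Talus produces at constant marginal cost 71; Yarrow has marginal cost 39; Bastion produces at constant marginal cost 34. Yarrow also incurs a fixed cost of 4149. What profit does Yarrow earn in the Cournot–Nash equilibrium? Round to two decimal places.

Talus's profit: π_T = (401 - Q)q_T - (71q_T). Setting ∂π_T/∂q_T = 0: 330 - 2q_T - (q_Y + q_B) = 0.
Yarrow's profit: π_Y = (401 - Q)q_Y - (39q_Y). Setting ∂π_Y/∂q_Y = 0: 362 - 2q_Y - (q_T + q_B) = 0.
Bastion's profit: π_B = (401 - Q)q_B - (34q_B). Setting ∂π_B/∂q_B = 0: 367 - 2q_B - (q_T + q_Y) = 0.
Summing all 3 equations gives 1059 − 4Q = 0, hence Q = 1059/4.
Back-substituting: q_T = (330 − 1059/4) = 261/4, q_Y = (362 − 1059/4) = 389/4, q_B = (367 − 1059/4) = 409/4.
Price P = 401 - 1059/4 = 545/4.
Yarrow's profit: (545/4 - 39)·(389/4) - 4149 = 5308.5625.

5308.56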